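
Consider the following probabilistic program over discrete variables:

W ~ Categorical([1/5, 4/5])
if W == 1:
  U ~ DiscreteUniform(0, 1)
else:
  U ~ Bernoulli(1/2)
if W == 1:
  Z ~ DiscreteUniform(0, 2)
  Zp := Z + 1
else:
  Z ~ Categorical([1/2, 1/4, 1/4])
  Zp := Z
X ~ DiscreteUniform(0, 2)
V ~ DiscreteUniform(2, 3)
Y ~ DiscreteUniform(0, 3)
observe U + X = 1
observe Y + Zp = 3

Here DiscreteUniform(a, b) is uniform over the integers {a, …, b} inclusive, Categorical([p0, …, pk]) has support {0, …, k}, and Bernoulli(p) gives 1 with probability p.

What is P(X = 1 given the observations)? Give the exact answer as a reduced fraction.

P(X = 1 | obs) = 1/2

Enumerate traces; 24 have nonzero weight after conditioning:
  (W=0, U=0, Z=0, X=1, V=2, Y=3) weight 1/480
  (W=0, U=0, Z=0, X=1, V=3, Y=3) weight 1/480
  (W=0, U=0, Z=1, X=1, V=2, Y=2) weight 1/960
  (W=0, U=0, Z=1, X=1, V=3, Y=2) weight 1/960
  (W=0, U=0, Z=2, X=1, V=2, Y=1) weight 1/960
  (W=0, U=0, Z=2, X=1, V=3, Y=1) weight 1/960
  (W=0, U=1, Z=0, X=0, V=2, Y=3) weight 1/480
  (W=0, U=1, Z=0, X=0, V=3, Y=3) weight 1/480
  … 16 more
Group by X:
  weight(X=0) = 1/24
  weight(X=1) = 1/24
Total weight = 1/24 + 1/24 = 1/12
P(X=0 | obs) = 1/24 / 1/12 = 1/2
P(X=1 | obs) = 1/24 / 1/12 = 1/2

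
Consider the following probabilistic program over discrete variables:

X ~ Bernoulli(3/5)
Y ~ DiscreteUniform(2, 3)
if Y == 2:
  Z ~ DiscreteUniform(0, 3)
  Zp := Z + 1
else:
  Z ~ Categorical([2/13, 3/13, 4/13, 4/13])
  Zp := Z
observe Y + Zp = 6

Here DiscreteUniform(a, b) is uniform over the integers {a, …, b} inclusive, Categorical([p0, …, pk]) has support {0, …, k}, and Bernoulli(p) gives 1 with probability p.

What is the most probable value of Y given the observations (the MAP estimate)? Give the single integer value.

Enumerate traces; 4 have nonzero weight after conditioning:
  (X=0, Y=2, Z=3) weight 1/20
  (X=0, Y=3, Z=3) weight 4/65
  (X=1, Y=2, Z=3) weight 3/40
  (X=1, Y=3, Z=3) weight 6/65
Group by Y:
  weight(Y=2) = 1/8
  weight(Y=3) = 2/13
Total weight = 1/8 + 2/13 = 29/104
P(Y=2 | obs) = 1/8 / 29/104 = 13/29
P(Y=3 | obs) = 2/13 / 29/104 = 16/29
argmax = 3

argmax_v P(Y = v | obs) = 3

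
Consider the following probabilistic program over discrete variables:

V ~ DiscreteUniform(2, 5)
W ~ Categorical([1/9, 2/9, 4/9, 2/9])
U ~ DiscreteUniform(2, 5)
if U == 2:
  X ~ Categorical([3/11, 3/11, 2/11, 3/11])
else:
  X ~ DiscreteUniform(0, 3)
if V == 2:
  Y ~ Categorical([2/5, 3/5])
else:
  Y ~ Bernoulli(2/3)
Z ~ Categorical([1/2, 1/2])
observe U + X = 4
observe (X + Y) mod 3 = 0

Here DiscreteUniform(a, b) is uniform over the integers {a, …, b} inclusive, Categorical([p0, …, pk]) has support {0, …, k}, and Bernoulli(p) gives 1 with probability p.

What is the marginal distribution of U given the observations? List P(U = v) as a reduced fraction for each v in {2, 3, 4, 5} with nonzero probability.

P(U=2) = 104/181, P(U=4) = 77/181

Enumerate traces; 64 have nonzero weight after conditioning:
  (V=2, W=0, U=2, X=2, Y=1, Z=0) weight 1/2640
  (V=2, W=0, U=2, X=2, Y=1, Z=1) weight 1/2640
  (V=2, W=0, U=4, X=0, Y=0, Z=0) weight 1/2880
  (V=2, W=0, U=4, X=0, Y=0, Z=1) weight 1/2880
  (V=2, W=1, U=2, X=2, Y=1, Z=0) weight 1/1320
  (V=2, W=1, U=2, X=2, Y=1, Z=1) weight 1/1320
  (V=2, W=1, U=4, X=0, Y=0, Z=0) weight 1/1440
  (V=2, W=1, U=4, X=0, Y=0, Z=1) weight 1/1440
  … 56 more
Group by U:
  weight(U=2) = 13/440
  weight(U=4) = 7/320
Total weight = 13/440 + 7/320 = 181/3520
P(U=2 | obs) = 13/440 / 181/3520 = 104/181
P(U=4 | obs) = 7/320 / 181/3520 = 77/181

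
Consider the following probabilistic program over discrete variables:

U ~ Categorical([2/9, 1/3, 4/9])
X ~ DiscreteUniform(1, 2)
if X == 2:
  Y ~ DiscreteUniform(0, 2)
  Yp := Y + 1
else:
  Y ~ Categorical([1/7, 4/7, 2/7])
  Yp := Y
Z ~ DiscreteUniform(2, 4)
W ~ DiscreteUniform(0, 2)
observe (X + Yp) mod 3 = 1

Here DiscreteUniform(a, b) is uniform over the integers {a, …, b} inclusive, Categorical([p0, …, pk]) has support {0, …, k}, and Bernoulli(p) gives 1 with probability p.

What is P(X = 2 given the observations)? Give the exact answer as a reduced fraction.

P(X = 2 | obs) = 7/10

Enumerate traces; 54 have nonzero weight after conditioning:
  (U=0, X=1, Y=0, Z=2, W=0) weight 1/567
  (U=0, X=1, Y=0, Z=2, W=1) weight 1/567
  (U=0, X=1, Y=0, Z=2, W=2) weight 1/567
  (U=0, X=1, Y=0, Z=3, W=0) weight 1/567
  (U=0, X=1, Y=0, Z=3, W=1) weight 1/567
  (U=0, X=1, Y=0, Z=3, W=2) weight 1/567
  (U=0, X=1, Y=0, Z=4, W=0) weight 1/567
  (U=0, X=1, Y=0, Z=4, W=1) weight 1/567
  (U=0, X=2, Y=1, Z=2, W=0) weight 1/243
  … 45 more
Group by X:
  weight(X=1) = 1/14
  weight(X=2) = 1/6
Total weight = 1/14 + 1/6 = 5/21
P(X=1 | obs) = 1/14 / 5/21 = 3/10
P(X=2 | obs) = 1/6 / 5/21 = 7/10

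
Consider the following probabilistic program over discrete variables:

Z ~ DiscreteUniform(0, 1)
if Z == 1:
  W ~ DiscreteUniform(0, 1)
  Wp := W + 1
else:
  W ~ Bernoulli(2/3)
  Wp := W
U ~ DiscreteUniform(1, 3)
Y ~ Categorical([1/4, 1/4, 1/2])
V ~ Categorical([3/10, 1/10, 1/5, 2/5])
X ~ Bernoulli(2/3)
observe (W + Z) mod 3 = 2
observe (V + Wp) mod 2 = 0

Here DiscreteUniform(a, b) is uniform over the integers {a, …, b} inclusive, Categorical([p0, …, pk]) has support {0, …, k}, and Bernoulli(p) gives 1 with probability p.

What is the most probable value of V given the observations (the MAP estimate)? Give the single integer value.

argmax_v P(V = v | obs) = 0

Enumerate traces; 36 have nonzero weight after conditioning:
  (Z=1, W=1, U=1, Y=0, V=0, X=0) weight 1/480
  (Z=1, W=1, U=1, Y=0, V=0, X=1) weight 1/240
  (Z=1, W=1, U=1, Y=0, V=2, X=0) weight 1/720
  (Z=1, W=1, U=1, Y=0, V=2, X=1) weight 1/360
  (Z=1, W=1, U=1, Y=1, V=0, X=0) weight 1/480
  (Z=1, W=1, U=1, Y=1, V=0, X=1) weight 1/240
  (Z=1, W=1, U=1, Y=1, V=2, X=0) weight 1/720
  (Z=1, W=1, U=1, Y=1, V=2, X=1) weight 1/360
  … 28 more
Group by V:
  weight(V=0) = 3/40
  weight(V=2) = 1/20
Total weight = 3/40 + 1/20 = 1/8
P(V=0 | obs) = 3/40 / 1/8 = 3/5
P(V=2 | obs) = 1/20 / 1/8 = 2/5
argmax = 0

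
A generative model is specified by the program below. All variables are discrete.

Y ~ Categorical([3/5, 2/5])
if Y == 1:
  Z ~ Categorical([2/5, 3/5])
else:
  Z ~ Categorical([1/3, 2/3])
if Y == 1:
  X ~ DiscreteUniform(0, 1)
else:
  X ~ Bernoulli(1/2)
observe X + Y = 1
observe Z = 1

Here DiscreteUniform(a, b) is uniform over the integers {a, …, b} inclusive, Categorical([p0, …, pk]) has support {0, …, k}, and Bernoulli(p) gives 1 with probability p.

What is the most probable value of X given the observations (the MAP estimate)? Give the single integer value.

Enumerate traces; 2 have nonzero weight after conditioning:
  (Y=0, Z=1, X=1) weight 1/5
  (Y=1, Z=1, X=0) weight 3/25
Group by X:
  weight(X=0) = 3/25
  weight(X=1) = 1/5
Total weight = 3/25 + 1/5 = 8/25
P(X=0 | obs) = 3/25 / 8/25 = 3/8
P(X=1 | obs) = 1/5 / 8/25 = 5/8
argmax = 1

argmax_v P(X = v | obs) = 1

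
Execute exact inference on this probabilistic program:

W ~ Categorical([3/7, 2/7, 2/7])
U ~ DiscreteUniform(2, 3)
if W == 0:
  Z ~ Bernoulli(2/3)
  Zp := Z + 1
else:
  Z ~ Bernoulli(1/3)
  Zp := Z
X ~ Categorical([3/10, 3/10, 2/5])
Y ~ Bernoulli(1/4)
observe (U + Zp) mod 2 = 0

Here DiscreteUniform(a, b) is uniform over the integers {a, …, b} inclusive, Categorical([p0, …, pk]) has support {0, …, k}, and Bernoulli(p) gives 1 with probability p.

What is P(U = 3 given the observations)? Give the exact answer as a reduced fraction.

Enumerate traces; 36 have nonzero weight after conditioning:
  (W=0, U=2, Z=1, X=0, Y=0) weight 9/280
  (W=0, U=2, Z=1, X=0, Y=1) weight 3/280
  (W=0, U=2, Z=1, X=1, Y=0) weight 9/280
  (W=0, U=2, Z=1, X=1, Y=1) weight 3/280
  (W=0, U=2, Z=1, X=2, Y=0) weight 3/70
  (W=0, U=2, Z=1, X=2, Y=1) weight 1/70
  (W=0, U=3, Z=0, X=0, Y=0) weight 9/560
  (W=0, U=3, Z=0, X=0, Y=1) weight 3/560
  … 28 more
Group by U:
  weight(U=2) = 1/3
  weight(U=3) = 1/6
Total weight = 1/3 + 1/6 = 1/2
P(U=2 | obs) = 1/3 / 1/2 = 2/3
P(U=3 | obs) = 1/6 / 1/2 = 1/3

P(U = 3 | obs) = 1/3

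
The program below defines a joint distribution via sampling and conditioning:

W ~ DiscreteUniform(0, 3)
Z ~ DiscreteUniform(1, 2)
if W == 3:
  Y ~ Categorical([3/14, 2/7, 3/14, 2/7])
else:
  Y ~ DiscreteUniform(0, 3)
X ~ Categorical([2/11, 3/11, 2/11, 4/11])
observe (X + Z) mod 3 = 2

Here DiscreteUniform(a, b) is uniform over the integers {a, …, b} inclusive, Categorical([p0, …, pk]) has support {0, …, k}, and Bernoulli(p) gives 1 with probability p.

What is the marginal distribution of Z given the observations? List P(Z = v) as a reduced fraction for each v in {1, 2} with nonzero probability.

P(Z=1) = 1/3, P(Z=2) = 2/3

Enumerate traces; 48 have nonzero weight after conditioning:
  (W=0, Z=1, Y=0, X=1) weight 3/352
  (W=0, Z=1, Y=1, X=1) weight 3/352
  (W=0, Z=1, Y=2, X=1) weight 3/352
  (W=0, Z=1, Y=3, X=1) weight 3/352
  (W=0, Z=2, Y=0, X=0) weight 1/176
  (W=0, Z=2, Y=0, X=3) weight 1/88
  (W=0, Z=2, Y=1, X=0) weight 1/176
  (W=0, Z=2, Y=1, X=3) weight 1/88
  … 40 more
Group by Z:
  weight(Z=1) = 3/22
  weight(Z=2) = 3/11
Total weight = 3/22 + 3/11 = 9/22
P(Z=1 | obs) = 3/22 / 9/22 = 1/3
P(Z=2 | obs) = 3/11 / 9/22 = 2/3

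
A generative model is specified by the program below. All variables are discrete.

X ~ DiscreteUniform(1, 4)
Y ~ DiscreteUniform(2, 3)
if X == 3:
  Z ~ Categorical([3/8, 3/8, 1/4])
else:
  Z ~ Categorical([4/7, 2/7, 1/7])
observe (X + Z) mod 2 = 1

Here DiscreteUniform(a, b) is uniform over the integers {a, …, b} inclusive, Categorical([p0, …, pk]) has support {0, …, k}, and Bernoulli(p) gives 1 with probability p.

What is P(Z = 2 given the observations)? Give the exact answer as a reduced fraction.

Enumerate traces; 12 have nonzero weight after conditioning:
  (X=1, Y=2, Z=0) weight 1/14
  (X=1, Y=2, Z=2) weight 1/56
  (X=1, Y=3, Z=0) weight 1/14
  (X=1, Y=3, Z=2) weight 1/56
  (X=2, Y=2, Z=1) weight 1/28
  (X=2, Y=3, Z=1) weight 1/28
  (X=3, Y=2, Z=0) weight 3/64
  (X=3, Y=2, Z=2) weight 1/32
  … 4 more
Group by Z:
  weight(Z=0) = 53/224
  weight(Z=1) = 1/7
  weight(Z=2) = 11/112
Total weight = 53/224 + 1/7 + 11/112 = 107/224
P(Z=0 | obs) = 53/224 / 107/224 = 53/107
P(Z=1 | obs) = 1/7 / 107/224 = 32/107
P(Z=2 | obs) = 11/112 / 107/224 = 22/107

P(Z = 2 | obs) = 22/107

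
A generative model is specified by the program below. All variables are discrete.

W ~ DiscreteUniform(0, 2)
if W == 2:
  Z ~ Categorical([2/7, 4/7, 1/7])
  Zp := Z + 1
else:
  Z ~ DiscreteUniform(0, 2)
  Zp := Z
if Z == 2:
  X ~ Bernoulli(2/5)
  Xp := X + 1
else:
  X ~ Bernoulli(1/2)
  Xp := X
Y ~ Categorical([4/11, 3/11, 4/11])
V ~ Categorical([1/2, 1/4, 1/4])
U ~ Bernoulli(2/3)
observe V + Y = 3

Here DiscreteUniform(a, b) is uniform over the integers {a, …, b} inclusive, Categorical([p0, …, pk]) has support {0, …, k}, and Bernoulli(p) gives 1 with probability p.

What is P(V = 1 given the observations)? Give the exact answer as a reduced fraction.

Enumerate traces; 72 have nonzero weight after conditioning:
  (W=0, Z=0, X=0, Y=1, V=2, U=0) weight 1/792
  (W=0, Z=0, X=0, Y=1, V=2, U=1) weight 1/396
  (W=0, Z=0, X=0, Y=2, V=1, U=0) weight 1/594
  (W=0, Z=0, X=0, Y=2, V=1, U=1) weight 1/297
  (W=0, Z=0, X=1, Y=1, V=2, U=0) weight 1/792
  (W=0, Z=0, X=1, Y=1, V=2, U=1) weight 1/396
  (W=0, Z=0, X=1, Y=2, V=1, U=0) weight 1/594
  (W=0, Z=0, X=1, Y=2, V=1, U=1) weight 1/297
  … 64 more
Group by V:
  weight(V=1) = 1/11
  weight(V=2) = 3/44
Total weight = 1/11 + 3/44 = 7/44
P(V=1 | obs) = 1/11 / 7/44 = 4/7
P(V=2 | obs) = 3/44 / 7/44 = 3/7

P(V = 1 | obs) = 4/7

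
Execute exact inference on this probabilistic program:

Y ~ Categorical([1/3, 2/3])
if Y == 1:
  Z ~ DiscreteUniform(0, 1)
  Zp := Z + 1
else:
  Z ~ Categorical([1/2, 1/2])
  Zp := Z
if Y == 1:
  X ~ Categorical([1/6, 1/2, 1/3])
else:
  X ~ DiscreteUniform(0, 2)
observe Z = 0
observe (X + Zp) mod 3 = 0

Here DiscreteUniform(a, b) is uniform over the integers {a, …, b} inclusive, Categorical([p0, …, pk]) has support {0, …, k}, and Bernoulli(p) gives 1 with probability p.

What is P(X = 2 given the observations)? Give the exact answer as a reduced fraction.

Enumerate traces; 2 have nonzero weight after conditioning:
  (Y=0, Z=0, X=0) weight 1/18
  (Y=1, Z=0, X=2) weight 1/9
Group by X:
  weight(X=0) = 1/18
  weight(X=2) = 1/9
Total weight = 1/18 + 1/9 = 1/6
P(X=0 | obs) = 1/18 / 1/6 = 1/3
P(X=2 | obs) = 1/9 / 1/6 = 2/3

P(X = 2 | obs) = 2/3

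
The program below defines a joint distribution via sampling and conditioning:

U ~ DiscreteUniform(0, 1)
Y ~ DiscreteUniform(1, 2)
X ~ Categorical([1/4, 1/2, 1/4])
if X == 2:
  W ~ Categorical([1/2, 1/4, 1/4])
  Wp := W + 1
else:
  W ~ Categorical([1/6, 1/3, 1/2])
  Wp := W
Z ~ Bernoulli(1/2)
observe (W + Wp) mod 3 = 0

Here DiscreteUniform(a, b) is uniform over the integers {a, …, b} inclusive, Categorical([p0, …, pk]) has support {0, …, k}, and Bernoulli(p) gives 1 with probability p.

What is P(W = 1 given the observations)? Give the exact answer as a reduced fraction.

Enumerate traces; 24 have nonzero weight after conditioning:
  (U=0, Y=1, X=0, W=0, Z=0) weight 1/192
  (U=0, Y=1, X=0, W=0, Z=1) weight 1/192
  (U=0, Y=1, X=1, W=0, Z=0) weight 1/96
  (U=0, Y=1, X=1, W=0, Z=1) weight 1/96
  (U=0, Y=1, X=2, W=1, Z=0) weight 1/128
  (U=0, Y=1, X=2, W=1, Z=1) weight 1/128
  (U=0, Y=2, X=0, W=0, Z=0) weight 1/192
  (U=0, Y=2, X=0, W=0, Z=1) weight 1/192
  … 16 more
Group by W:
  weight(W=0) = 1/8
  weight(W=1) = 1/16
Total weight = 1/8 + 1/16 = 3/16
P(W=0 | obs) = 1/8 / 3/16 = 2/3
P(W=1 | obs) = 1/16 / 3/16 = 1/3

P(W = 1 | obs) = 1/3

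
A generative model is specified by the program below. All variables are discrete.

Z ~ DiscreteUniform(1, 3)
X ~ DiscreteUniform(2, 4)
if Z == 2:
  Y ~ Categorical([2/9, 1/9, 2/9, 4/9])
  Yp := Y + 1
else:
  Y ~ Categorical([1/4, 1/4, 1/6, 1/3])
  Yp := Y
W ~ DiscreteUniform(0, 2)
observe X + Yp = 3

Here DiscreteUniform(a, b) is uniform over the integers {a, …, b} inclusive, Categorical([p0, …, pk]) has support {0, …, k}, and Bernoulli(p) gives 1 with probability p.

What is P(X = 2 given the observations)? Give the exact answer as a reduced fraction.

Enumerate traces; 15 have nonzero weight after conditioning:
  (Z=1, X=2, Y=1, W=0) weight 1/108
  (Z=1, X=2, Y=1, W=1) weight 1/108
  (Z=1, X=2, Y=1, W=2) weight 1/108
  (Z=1, X=3, Y=0, W=0) weight 1/108
  (Z=1, X=3, Y=0, W=1) weight 1/108
  (Z=1, X=3, Y=0, W=2) weight 1/108
  (Z=2, X=2, Y=0, W=0) weight 2/243
  (Z=2, X=2, Y=0, W=1) weight 2/243
  … 7 more
Group by X:
  weight(X=2) = 13/162
  weight(X=3) = 1/18
Total weight = 13/162 + 1/18 = 11/81
P(X=2 | obs) = 13/162 / 11/81 = 13/22
P(X=3 | obs) = 1/18 / 11/81 = 9/22

P(X = 2 | obs) = 13/22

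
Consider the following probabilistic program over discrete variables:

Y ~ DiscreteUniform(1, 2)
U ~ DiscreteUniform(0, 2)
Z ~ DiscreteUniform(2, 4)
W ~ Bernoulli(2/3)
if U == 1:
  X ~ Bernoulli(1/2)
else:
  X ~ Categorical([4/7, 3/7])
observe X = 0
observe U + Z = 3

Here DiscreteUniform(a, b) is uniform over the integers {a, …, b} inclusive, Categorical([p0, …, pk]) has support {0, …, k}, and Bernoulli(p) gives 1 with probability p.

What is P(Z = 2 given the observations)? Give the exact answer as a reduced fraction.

Enumerate traces; 8 have nonzero weight after conditioning:
  (Y=1, U=0, Z=3, W=0, X=0) weight 2/189
  (Y=1, U=0, Z=3, W=1, X=0) weight 4/189
  (Y=1, U=1, Z=2, W=0, X=0) weight 1/108
  (Y=1, U=1, Z=2, W=1, X=0) weight 1/54
  (Y=2, U=0, Z=3, W=0, X=0) weight 2/189
  (Y=2, U=0, Z=3, W=1, X=0) weight 4/189
  (Y=2, U=1, Z=2, W=0, X=0) weight 1/108
  (Y=2, U=1, Z=2, W=1, X=0) weight 1/54
Group by Z:
  weight(Z=2) = 1/18
  weight(Z=3) = 4/63
Total weight = 1/18 + 4/63 = 5/42
P(Z=2 | obs) = 1/18 / 5/42 = 7/15
P(Z=3 | obs) = 4/63 / 5/42 = 8/15

P(Z = 2 | obs) = 7/15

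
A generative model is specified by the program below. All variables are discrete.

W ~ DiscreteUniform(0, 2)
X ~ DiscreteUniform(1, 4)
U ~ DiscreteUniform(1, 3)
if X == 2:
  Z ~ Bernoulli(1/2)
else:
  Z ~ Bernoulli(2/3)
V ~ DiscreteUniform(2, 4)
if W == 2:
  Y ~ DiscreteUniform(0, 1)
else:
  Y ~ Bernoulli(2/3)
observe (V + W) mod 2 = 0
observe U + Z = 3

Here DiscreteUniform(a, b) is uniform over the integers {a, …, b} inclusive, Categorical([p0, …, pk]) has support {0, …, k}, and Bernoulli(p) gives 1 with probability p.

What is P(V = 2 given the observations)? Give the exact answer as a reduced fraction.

Enumerate traces; 80 have nonzero weight after conditioning:
  (W=0, X=1, U=2, Z=1, V=2, Y=0) weight 1/486
  (W=0, X=1, U=2, Z=1, V=2, Y=1) weight 1/243
  (W=0, X=1, U=2, Z=1, V=4, Y=0) weight 1/486
  (W=0, X=1, U=2, Z=1, V=4, Y=1) weight 1/243
  (W=0, X=1, U=3, Z=0, V=2, Y=0) weight 1/972
  (W=0, X=1, U=3, Z=0, V=2, Y=1) weight 1/486
  (W=0, X=1, U=3, Z=0, V=4, Y=0) weight 1/972
  (W=0, X=1, U=3, Z=0, V=4, Y=1) weight 1/486
  (W=1, X=1, U=2, Z=1, V=3, Y=0) weight 1/486
  … 71 more
Group by V:
  weight(V=2) = 2/27
  weight(V=3) = 1/27
  weight(V=4) = 2/27
Total weight = 2/27 + 1/27 + 2/27 = 5/27
P(V=2 | obs) = 2/27 / 5/27 = 2/5
P(V=3 | obs) = 1/27 / 5/27 = 1/5
P(V=4 | obs) = 2/27 / 5/27 = 2/5

P(V = 2 | obs) = 2/5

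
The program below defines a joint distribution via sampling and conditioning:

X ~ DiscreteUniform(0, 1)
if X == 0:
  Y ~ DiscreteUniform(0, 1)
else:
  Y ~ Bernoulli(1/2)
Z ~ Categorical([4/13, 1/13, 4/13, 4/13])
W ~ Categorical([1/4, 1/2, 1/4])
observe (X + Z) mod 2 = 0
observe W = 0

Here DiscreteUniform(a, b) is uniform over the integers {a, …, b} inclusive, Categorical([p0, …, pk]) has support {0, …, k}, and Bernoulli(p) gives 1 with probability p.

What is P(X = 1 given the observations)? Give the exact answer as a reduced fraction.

Enumerate traces; 8 have nonzero weight after conditioning:
  (X=0, Y=0, Z=0, W=0) weight 1/52
  (X=0, Y=0, Z=2, W=0) weight 1/52
  (X=0, Y=1, Z=0, W=0) weight 1/52
  (X=0, Y=1, Z=2, W=0) weight 1/52
  (X=1, Y=0, Z=1, W=0) weight 1/208
  (X=1, Y=0, Z=3, W=0) weight 1/52
  (X=1, Y=1, Z=1, W=0) weight 1/208
  (X=1, Y=1, Z=3, W=0) weight 1/52
Group by X:
  weight(X=0) = 1/13
  weight(X=1) = 5/104
Total weight = 1/13 + 5/104 = 1/8
P(X=0 | obs) = 1/13 / 1/8 = 8/13
P(X=1 | obs) = 5/104 / 1/8 = 5/13

P(X = 1 | obs) = 5/13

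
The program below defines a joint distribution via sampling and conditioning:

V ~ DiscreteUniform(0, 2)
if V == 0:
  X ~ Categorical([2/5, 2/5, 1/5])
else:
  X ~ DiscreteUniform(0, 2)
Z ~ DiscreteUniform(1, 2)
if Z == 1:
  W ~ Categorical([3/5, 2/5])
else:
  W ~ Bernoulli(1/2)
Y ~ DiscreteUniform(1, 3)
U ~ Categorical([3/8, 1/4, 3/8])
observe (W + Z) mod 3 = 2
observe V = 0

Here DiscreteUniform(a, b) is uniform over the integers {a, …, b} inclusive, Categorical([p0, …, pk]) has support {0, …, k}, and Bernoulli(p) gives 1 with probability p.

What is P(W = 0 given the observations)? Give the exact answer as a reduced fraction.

P(W = 0 | obs) = 5/9

Enumerate traces; 54 have nonzero weight after conditioning:
  (V=0, X=0, Z=1, W=1, Y=1, U=0) weight 1/300
  (V=0, X=0, Z=1, W=1, Y=1, U=1) weight 1/450
  (V=0, X=0, Z=1, W=1, Y=1, U=2) weight 1/300
  (V=0, X=0, Z=1, W=1, Y=2, U=0) weight 1/300
  (V=0, X=0, Z=1, W=1, Y=2, U=1) weight 1/450
  (V=0, X=0, Z=1, W=1, Y=2, U=2) weight 1/300
  (V=0, X=0, Z=1, W=1, Y=3, U=0) weight 1/300
  (V=0, X=0, Z=1, W=1, Y=3, U=1) weight 1/450
  (V=0, X=0, Z=2, W=0, Y=1, U=0) weight 1/240
  … 45 more
Group by W:
  weight(W=0) = 1/12
  weight(W=1) = 1/15
Total weight = 1/12 + 1/15 = 3/20
P(W=0 | obs) = 1/12 / 3/20 = 5/9
P(W=1 | obs) = 1/15 / 3/20 = 4/9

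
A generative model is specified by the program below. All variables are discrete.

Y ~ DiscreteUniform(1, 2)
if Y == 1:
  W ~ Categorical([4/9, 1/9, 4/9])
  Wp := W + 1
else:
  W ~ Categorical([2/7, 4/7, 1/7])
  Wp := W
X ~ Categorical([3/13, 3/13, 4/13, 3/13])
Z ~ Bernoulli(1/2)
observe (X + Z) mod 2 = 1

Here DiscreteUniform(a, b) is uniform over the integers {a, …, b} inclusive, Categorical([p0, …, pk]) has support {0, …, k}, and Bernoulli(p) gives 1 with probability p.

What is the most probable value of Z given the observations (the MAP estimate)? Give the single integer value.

Enumerate traces; 24 have nonzero weight after conditioning:
  (Y=1, W=0, X=0, Z=1) weight 1/39
  (Y=1, W=0, X=1, Z=0) weight 1/39
  (Y=1, W=0, X=2, Z=1) weight 4/117
  (Y=1, W=0, X=3, Z=0) weight 1/39
  (Y=1, W=1, X=0, Z=1) weight 1/156
  (Y=1, W=1, X=1, Z=0) weight 1/156
  (Y=1, W=1, X=2, Z=1) weight 1/117
  (Y=1, W=1, X=3, Z=0) weight 1/156
  … 16 more
Group by Z:
  weight(Z=0) = 3/13
  weight(Z=1) = 7/26
Total weight = 3/13 + 7/26 = 1/2
P(Z=0 | obs) = 3/13 / 1/2 = 6/13
P(Z=1 | obs) = 7/26 / 1/2 = 7/13
argmax = 1

argmax_v P(Z = v | obs) = 1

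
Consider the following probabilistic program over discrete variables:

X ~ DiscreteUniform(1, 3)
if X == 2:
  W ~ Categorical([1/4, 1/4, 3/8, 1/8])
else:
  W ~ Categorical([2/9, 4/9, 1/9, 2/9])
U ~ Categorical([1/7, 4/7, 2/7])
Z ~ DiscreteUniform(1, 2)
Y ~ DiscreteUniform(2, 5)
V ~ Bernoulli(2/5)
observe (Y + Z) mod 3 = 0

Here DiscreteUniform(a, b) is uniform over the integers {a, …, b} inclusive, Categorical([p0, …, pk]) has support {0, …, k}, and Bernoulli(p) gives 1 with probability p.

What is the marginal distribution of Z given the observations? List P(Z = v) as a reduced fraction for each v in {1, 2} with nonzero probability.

Enumerate traces; 216 have nonzero weight after conditioning:
  (X=1, W=0, U=0, Z=1, Y=2, V=0) weight 1/1260
  (X=1, W=0, U=0, Z=1, Y=2, V=1) weight 1/1890
  (X=1, W=0, U=0, Z=1, Y=5, V=0) weight 1/1260
  (X=1, W=0, U=0, Z=1, Y=5, V=1) weight 1/1890
  (X=1, W=0, U=0, Z=2, Y=4, V=0) weight 1/1260
  (X=1, W=0, U=0, Z=2, Y=4, V=1) weight 1/1890
  (X=1, W=0, U=1, Z=1, Y=2, V=0) weight 1/315
  (X=1, W=0, U=1, Z=1, Y=2, V=1) weight 2/945
  … 208 more
Group by Z:
  weight(Z=1) = 1/4
  weight(Z=2) = 1/8
Total weight = 1/4 + 1/8 = 3/8
P(Z=1 | obs) = 1/4 / 3/8 = 2/3
P(Z=2 | obs) = 1/8 / 3/8 = 1/3

P(Z=1) = 2/3, P(Z=2) = 1/3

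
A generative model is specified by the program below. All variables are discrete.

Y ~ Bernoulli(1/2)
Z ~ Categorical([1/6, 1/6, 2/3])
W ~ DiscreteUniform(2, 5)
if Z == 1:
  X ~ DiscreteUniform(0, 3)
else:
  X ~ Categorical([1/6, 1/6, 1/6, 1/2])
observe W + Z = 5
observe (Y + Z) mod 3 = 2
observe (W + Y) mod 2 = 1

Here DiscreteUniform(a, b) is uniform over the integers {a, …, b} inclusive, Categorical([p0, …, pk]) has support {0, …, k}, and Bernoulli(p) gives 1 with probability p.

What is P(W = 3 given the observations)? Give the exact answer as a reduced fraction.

P(W = 3 | obs) = 4/5

Enumerate traces; 8 have nonzero weight after conditioning:
  (Y=0, Z=2, W=3, X=0) weight 1/72
  (Y=0, Z=2, W=3, X=1) weight 1/72
  (Y=0, Z=2, W=3, X=2) weight 1/72
  (Y=0, Z=2, W=3, X=3) weight 1/24
  (Y=1, Z=1, W=4, X=0) weight 1/192
  (Y=1, Z=1, W=4, X=1) weight 1/192
  (Y=1, Z=1, W=4, X=2) weight 1/192
  (Y=1, Z=1, W=4, X=3) weight 1/192
Group by W:
  weight(W=3) = 1/12
  weight(W=4) = 1/48
Total weight = 1/12 + 1/48 = 5/48
P(W=3 | obs) = 1/12 / 5/48 = 4/5
P(W=4 | obs) = 1/48 / 5/48 = 1/5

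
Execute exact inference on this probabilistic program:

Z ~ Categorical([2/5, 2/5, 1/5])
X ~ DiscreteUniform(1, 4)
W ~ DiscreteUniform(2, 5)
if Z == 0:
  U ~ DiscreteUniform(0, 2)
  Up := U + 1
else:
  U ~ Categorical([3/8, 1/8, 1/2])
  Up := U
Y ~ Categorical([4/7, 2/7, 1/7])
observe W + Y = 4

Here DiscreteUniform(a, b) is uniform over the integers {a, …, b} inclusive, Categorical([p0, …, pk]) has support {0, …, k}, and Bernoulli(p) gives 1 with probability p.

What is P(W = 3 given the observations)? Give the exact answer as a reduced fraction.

P(W = 3 | obs) = 2/7

Enumerate traces; 108 have nonzero weight after conditioning:
  (Z=0, X=1, W=2, U=0, Y=2) weight 1/840
  (Z=0, X=1, W=2, U=1, Y=2) weight 1/840
  (Z=0, X=1, W=2, U=2, Y=2) weight 1/840
  (Z=0, X=1, W=3, U=0, Y=1) weight 1/420
  (Z=0, X=1, W=3, U=1, Y=1) weight 1/420
  (Z=0, X=1, W=3, U=2, Y=1) weight 1/420
  (Z=0, X=1, W=4, U=0, Y=0) weight 1/210
  (Z=0, X=1, W=4, U=1, Y=0) weight 1/210
  … 100 more
Group by W:
  weight(W=2) = 1/28
  weight(W=3) = 1/14
  weight(W=4) = 1/7
Total weight = 1/28 + 1/14 + 1/7 = 1/4
P(W=2 | obs) = 1/28 / 1/4 = 1/7
P(W=3 | obs) = 1/14 / 1/4 = 2/7
P(W=4 | obs) = 1/7 / 1/4 = 4/7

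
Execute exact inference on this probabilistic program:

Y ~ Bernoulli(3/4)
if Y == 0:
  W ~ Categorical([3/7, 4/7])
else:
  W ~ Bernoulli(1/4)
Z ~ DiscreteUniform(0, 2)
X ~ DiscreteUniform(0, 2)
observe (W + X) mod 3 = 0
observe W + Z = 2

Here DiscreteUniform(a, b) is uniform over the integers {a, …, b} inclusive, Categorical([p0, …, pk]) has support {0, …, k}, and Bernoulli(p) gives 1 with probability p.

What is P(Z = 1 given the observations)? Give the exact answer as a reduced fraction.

P(Z = 1 | obs) = 37/112

Enumerate traces; 4 have nonzero weight after conditioning:
  (Y=0, W=0, Z=2, X=0) weight 1/84
  (Y=0, W=1, Z=1, X=2) weight 1/63
  (Y=1, W=0, Z=2, X=0) weight 1/16
  (Y=1, W=1, Z=1, X=2) weight 1/48
Group by Z:
  weight(Z=1) = 37/1008
  weight(Z=2) = 25/336
Total weight = 37/1008 + 25/336 = 1/9
P(Z=1 | obs) = 37/1008 / 1/9 = 37/112
P(Z=2 | obs) = 25/336 / 1/9 = 75/112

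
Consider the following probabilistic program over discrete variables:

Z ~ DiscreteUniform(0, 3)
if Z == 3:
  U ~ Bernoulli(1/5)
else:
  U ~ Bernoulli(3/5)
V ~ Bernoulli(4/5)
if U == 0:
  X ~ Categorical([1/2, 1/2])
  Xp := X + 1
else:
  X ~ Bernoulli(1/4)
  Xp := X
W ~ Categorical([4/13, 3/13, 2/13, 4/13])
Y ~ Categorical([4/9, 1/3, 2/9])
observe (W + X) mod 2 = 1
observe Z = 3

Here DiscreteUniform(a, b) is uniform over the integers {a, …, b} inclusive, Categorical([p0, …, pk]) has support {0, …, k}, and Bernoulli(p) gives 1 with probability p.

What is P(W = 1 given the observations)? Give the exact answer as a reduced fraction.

Enumerate traces; 48 have nonzero weight after conditioning:
  (Z=3, U=0, V=0, X=0, W=1, Y=0) weight 2/975
  (Z=3, U=0, V=0, X=0, W=1, Y=1) weight 1/650
  (Z=3, U=0, V=0, X=0, W=1, Y=2) weight 1/975
  (Z=3, U=0, V=0, X=0, W=3, Y=0) weight 8/2925
  (Z=3, U=0, V=0, X=0, W=3, Y=1) weight 2/975
  (Z=3, U=0, V=0, X=0, W=3, Y=2) weight 4/2925
  (Z=3, U=0, V=0, X=1, W=0, Y=0) weight 8/2925
  (Z=3, U=0, V=0, X=1, W=0, Y=1) weight 2/975
  (Z=3, U=0, V=0, X=1, W=2, Y=0) weight 4/2925
  … 39 more
Group by W:
  weight(W=0) = 9/260
  weight(W=1) = 33/1040
  weight(W=2) = 9/520
  weight(W=3) = 11/260
Total weight = 9/260 + 33/1040 + 9/520 + 11/260 = 131/1040
P(W=0 | obs) = 9/260 / 131/1040 = 36/131
P(W=1 | obs) = 33/1040 / 131/1040 = 33/131
P(W=2 | obs) = 9/520 / 131/1040 = 18/131
P(W=3 | obs) = 11/260 / 131/1040 = 44/131

P(W = 1 | obs) = 33/131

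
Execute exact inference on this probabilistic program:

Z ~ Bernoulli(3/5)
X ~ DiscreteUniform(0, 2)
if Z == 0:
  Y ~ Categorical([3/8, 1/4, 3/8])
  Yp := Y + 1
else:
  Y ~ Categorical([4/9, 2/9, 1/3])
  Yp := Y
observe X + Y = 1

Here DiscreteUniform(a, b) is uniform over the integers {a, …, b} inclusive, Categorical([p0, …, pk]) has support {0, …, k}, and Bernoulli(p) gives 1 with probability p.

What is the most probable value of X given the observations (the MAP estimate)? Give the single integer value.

Enumerate traces; 4 have nonzero weight after conditioning:
  (Z=0, X=0, Y=1) weight 1/30
  (Z=0, X=1, Y=0) weight 1/20
  (Z=1, X=0, Y=1) weight 2/45
  (Z=1, X=1, Y=0) weight 4/45
Group by X:
  weight(X=0) = 7/90
  weight(X=1) = 5/36
Total weight = 7/90 + 5/36 = 13/60
P(X=0 | obs) = 7/90 / 13/60 = 14/39
P(X=1 | obs) = 5/36 / 13/60 = 25/39
argmax = 1

argmax_v P(X = v | obs) = 1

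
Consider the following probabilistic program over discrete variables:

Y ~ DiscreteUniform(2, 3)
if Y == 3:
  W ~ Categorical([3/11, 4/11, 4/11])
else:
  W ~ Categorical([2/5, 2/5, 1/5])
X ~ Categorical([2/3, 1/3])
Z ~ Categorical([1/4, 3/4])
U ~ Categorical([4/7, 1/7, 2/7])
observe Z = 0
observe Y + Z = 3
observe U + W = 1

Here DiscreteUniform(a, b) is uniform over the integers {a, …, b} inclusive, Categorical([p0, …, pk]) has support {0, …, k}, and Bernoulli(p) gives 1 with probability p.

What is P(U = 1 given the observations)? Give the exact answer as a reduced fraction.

Enumerate traces; 4 have nonzero weight after conditioning:
  (Y=3, W=0, X=0, Z=0, U=1) weight 1/308
  (Y=3, W=0, X=1, Z=0, U=1) weight 1/616
  (Y=3, W=1, X=0, Z=0, U=0) weight 4/231
  (Y=3, W=1, X=1, Z=0, U=0) weight 2/231
Group by U:
  weight(U=0) = 2/77
  weight(U=1) = 3/616
Total weight = 2/77 + 3/616 = 19/616
P(U=0 | obs) = 2/77 / 19/616 = 16/19
P(U=1 | obs) = 3/616 / 19/616 = 3/19

P(U = 1 | obs) = 3/19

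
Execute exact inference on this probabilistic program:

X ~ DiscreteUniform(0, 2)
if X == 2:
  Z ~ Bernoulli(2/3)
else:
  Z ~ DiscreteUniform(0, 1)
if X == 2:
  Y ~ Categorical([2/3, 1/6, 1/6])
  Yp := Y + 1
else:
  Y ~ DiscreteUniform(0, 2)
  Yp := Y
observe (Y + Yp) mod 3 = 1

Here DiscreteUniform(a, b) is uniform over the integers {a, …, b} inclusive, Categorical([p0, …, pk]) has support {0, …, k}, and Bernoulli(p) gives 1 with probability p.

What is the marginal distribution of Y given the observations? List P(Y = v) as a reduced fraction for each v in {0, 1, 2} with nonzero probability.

P(Y=0) = 1/2, P(Y=2) = 1/2

Enumerate traces; 6 have nonzero weight after conditioning:
  (X=0, Z=0, Y=2) weight 1/18
  (X=0, Z=1, Y=2) weight 1/18
  (X=1, Z=0, Y=2) weight 1/18
  (X=1, Z=1, Y=2) weight 1/18
  (X=2, Z=0, Y=0) weight 2/27
  (X=2, Z=1, Y=0) weight 4/27
Group by Y:
  weight(Y=0) = 2/9
  weight(Y=2) = 2/9
Total weight = 2/9 + 2/9 = 4/9
P(Y=0 | obs) = 2/9 / 4/9 = 1/2
P(Y=2 | obs) = 2/9 / 4/9 = 1/2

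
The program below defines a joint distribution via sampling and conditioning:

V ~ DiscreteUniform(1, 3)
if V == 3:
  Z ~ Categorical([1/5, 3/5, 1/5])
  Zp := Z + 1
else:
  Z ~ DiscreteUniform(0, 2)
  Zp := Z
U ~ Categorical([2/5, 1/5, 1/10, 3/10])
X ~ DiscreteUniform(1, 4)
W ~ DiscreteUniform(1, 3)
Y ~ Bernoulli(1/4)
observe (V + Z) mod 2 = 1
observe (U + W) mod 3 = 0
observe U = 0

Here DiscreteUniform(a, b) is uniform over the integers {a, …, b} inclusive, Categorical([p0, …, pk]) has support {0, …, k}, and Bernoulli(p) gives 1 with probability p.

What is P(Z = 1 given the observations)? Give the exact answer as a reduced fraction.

P(Z = 1 | obs) = 5/21

Enumerate traces; 40 have nonzero weight after conditioning:
  (V=1, Z=0, U=0, X=1, W=3, Y=0) weight 1/360
  (V=1, Z=0, U=0, X=1, W=3, Y=1) weight 1/1080
  (V=1, Z=0, U=0, X=2, W=3, Y=0) weight 1/360
  (V=1, Z=0, U=0, X=2, W=3, Y=1) weight 1/1080
  (V=1, Z=0, U=0, X=3, W=3, Y=0) weight 1/360
  (V=1, Z=0, U=0, X=3, W=3, Y=1) weight 1/1080
  (V=1, Z=0, U=0, X=4, W=3, Y=0) weight 1/360
  (V=1, Z=0, U=0, X=4, W=3, Y=1) weight 1/1080
  (V=1, Z=2, U=0, X=1, W=3, Y=0) weight 1/360
  (V=2, Z=1, U=0, X=1, W=3, Y=0) weight 1/360
  … 30 more
Group by Z:
  weight(Z=0) = 16/675
  weight(Z=1) = 2/135
  weight(Z=2) = 16/675
Total weight = 16/675 + 2/135 + 16/675 = 14/225
P(Z=0 | obs) = 16/675 / 14/225 = 8/21
P(Z=1 | obs) = 2/135 / 14/225 = 5/21
P(Z=2 | obs) = 16/675 / 14/225 = 8/21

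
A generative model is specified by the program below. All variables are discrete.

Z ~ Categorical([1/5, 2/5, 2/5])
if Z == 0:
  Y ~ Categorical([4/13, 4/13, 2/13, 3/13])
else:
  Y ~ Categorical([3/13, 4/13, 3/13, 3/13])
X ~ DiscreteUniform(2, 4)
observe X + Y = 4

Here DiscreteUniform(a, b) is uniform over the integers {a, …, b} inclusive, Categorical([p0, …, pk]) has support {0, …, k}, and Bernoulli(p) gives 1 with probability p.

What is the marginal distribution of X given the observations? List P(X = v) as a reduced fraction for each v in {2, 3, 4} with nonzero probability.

Enumerate traces; 9 have nonzero weight after conditioning:
  (Z=0, Y=0, X=4) weight 4/195
  (Z=0, Y=1, X=3) weight 4/195
  (Z=0, Y=2, X=2) weight 2/195
  (Z=1, Y=0, X=4) weight 2/65
  (Z=1, Y=1, X=3) weight 8/195
  (Z=1, Y=2, X=2) weight 2/65
  (Z=2, Y=0, X=4) weight 2/65
  (Z=2, Y=1, X=3) weight 8/195
  … 1 more
Group by X:
  weight(X=2) = 14/195
  weight(X=3) = 4/39
  weight(X=4) = 16/195
Total weight = 14/195 + 4/39 + 16/195 = 10/39
P(X=2 | obs) = 14/195 / 10/39 = 7/25
P(X=3 | obs) = 4/39 / 10/39 = 2/5
P(X=4 | obs) = 16/195 / 10/39 = 8/25

P(X=2) = 7/25, P(X=3) = 2/5, P(X=4) = 8/25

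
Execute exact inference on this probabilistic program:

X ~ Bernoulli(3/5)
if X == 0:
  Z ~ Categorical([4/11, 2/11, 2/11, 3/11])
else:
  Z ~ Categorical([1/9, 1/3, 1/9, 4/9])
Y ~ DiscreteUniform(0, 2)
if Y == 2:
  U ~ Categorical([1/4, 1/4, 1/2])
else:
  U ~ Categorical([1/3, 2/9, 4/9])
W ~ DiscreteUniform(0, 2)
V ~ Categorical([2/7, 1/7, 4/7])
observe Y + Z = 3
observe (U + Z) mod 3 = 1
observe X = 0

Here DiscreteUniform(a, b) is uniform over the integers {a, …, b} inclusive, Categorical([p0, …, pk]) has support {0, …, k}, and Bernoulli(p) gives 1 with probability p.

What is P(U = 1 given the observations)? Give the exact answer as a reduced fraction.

Enumerate traces; 27 have nonzero weight after conditioning:
  (X=0, Z=1, Y=2, U=0, W=0, V=0) weight 2/3465
  (X=0, Z=1, Y=2, U=0, W=0, V=1) weight 1/3465
  (X=0, Z=1, Y=2, U=0, W=0, V=2) weight 4/3465
  (X=0, Z=1, Y=2, U=0, W=1, V=0) weight 2/3465
  (X=0, Z=1, Y=2, U=0, W=1, V=1) weight 1/3465
  (X=0, Z=1, Y=2, U=0, W=1, V=2) weight 4/3465
  (X=0, Z=1, Y=2, U=0, W=2, V=0) weight 2/3465
  (X=0, Z=1, Y=2, U=0, W=2, V=1) weight 1/3465
  (X=0, Z=2, Y=1, U=2, W=0, V=0) weight 32/31185
  (X=0, Z=3, Y=0, U=1, W=0, V=0) weight 8/10395
  … 17 more
Group by U:
  weight(U=0) = 1/165
  weight(U=1) = 4/495
  weight(U=2) = 16/1485
Total weight = 1/165 + 4/495 + 16/1485 = 37/1485
P(U=0 | obs) = 1/165 / 37/1485 = 9/37
P(U=1 | obs) = 4/495 / 37/1485 = 12/37
P(U=2 | obs) = 16/1485 / 37/1485 = 16/37

P(U = 1 | obs) = 12/37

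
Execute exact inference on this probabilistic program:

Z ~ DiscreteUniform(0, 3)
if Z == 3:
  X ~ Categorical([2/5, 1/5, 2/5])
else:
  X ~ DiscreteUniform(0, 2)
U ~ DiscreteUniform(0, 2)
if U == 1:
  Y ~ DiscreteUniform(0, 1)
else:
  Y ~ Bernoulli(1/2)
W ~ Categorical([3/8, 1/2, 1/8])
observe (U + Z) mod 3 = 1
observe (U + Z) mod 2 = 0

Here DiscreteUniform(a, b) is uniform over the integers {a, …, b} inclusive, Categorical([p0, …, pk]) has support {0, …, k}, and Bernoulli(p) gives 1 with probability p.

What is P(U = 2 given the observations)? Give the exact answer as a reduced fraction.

P(U = 2 | obs) = 1/2

Enumerate traces; 36 have nonzero weight after conditioning:
  (Z=2, X=0, U=2, Y=0, W=0) weight 1/192
  (Z=2, X=0, U=2, Y=0, W=1) weight 1/144
  (Z=2, X=0, U=2, Y=0, W=2) weight 1/576
  (Z=2, X=0, U=2, Y=1, W=0) weight 1/192
  (Z=2, X=0, U=2, Y=1, W=1) weight 1/144
  (Z=2, X=0, U=2, Y=1, W=2) weight 1/576
  (Z=2, X=1, U=2, Y=0, W=0) weight 1/192
  (Z=2, X=1, U=2, Y=0, W=1) weight 1/144
  (Z=3, X=0, U=1, Y=0, W=0) weight 1/160
  … 27 more
Group by U:
  weight(U=1) = 1/12
  weight(U=2) = 1/12
Total weight = 1/12 + 1/12 = 1/6
P(U=1 | obs) = 1/12 / 1/6 = 1/2
P(U=2 | obs) = 1/12 / 1/6 = 1/2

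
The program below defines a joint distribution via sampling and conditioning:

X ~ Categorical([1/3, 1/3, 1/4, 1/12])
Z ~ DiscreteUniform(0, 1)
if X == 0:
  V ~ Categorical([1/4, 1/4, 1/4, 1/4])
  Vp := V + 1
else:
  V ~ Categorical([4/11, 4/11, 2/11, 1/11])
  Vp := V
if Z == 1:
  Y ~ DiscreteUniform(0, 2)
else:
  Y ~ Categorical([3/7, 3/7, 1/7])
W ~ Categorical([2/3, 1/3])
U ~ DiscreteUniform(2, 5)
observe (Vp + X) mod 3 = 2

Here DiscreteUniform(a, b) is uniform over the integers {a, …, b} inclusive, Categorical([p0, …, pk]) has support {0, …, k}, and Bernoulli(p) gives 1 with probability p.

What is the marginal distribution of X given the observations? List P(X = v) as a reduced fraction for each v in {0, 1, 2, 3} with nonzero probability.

P(X=0) = 1/4, P(X=1) = 4/11, P(X=2) = 15/44, P(X=3) = 1/22

Enumerate traces; 240 have nonzero weight after conditioning:
  (X=0, Z=0, V=1, Y=0, W=0, U=2) weight 1/336
  (X=0, Z=0, V=1, Y=0, W=0, U=3) weight 1/336
  (X=0, Z=0, V=1, Y=0, W=0, U=4) weight 1/336
  (X=0, Z=0, V=1, Y=0, W=0, U=5) weight 1/336
  (X=0, Z=0, V=1, Y=0, W=1, U=2) weight 1/672
  (X=0, Z=0, V=1, Y=0, W=1, U=3) weight 1/672
  (X=0, Z=0, V=1, Y=0, W=1, U=4) weight 1/672
  (X=0, Z=0, V=1, Y=0, W=1, U=5) weight 1/672
  (X=1, Z=0, V=1, Y=0, W=0, U=2) weight 1/231
  (X=2, Z=0, V=0, Y=0, W=0, U=2) weight 1/308
  … 230 more
Group by X:
  weight(X=0) = 1/12
  weight(X=1) = 4/33
  weight(X=2) = 5/44
  weight(X=3) = 1/66
Total weight = 1/12 + 4/33 + 5/44 + 1/66 = 1/3
P(X=0 | obs) = 1/12 / 1/3 = 1/4
P(X=1 | obs) = 4/33 / 1/3 = 4/11
P(X=2 | obs) = 5/44 / 1/3 = 15/44
P(X=3 | obs) = 1/66 / 1/3 = 1/22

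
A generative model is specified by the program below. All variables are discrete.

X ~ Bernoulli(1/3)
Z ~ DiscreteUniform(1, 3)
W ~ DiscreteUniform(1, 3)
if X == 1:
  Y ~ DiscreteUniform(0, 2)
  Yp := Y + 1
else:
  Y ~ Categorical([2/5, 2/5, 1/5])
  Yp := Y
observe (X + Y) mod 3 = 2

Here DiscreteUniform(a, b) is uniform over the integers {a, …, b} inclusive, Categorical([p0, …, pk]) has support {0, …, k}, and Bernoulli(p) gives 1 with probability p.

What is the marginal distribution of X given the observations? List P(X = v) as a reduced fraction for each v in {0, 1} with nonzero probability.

Enumerate traces; 18 have nonzero weight after conditioning:
  (X=0, Z=1, W=1, Y=2) weight 2/135
  (X=0, Z=1, W=2, Y=2) weight 2/135
  (X=0, Z=1, W=3, Y=2) weight 2/135
  (X=0, Z=2, W=1, Y=2) weight 2/135
  (X=0, Z=2, W=2, Y=2) weight 2/135
  (X=0, Z=2, W=3, Y=2) weight 2/135
  (X=0, Z=3, W=1, Y=2) weight 2/135
  (X=0, Z=3, W=2, Y=2) weight 2/135
  (X=1, Z=1, W=1, Y=1) weight 1/81
  … 9 more
Group by X:
  weight(X=0) = 2/15
  weight(X=1) = 1/9
Total weight = 2/15 + 1/9 = 11/45
P(X=0 | obs) = 2/15 / 11/45 = 6/11
P(X=1 | obs) = 1/9 / 11/45 = 5/11

P(X=0) = 6/11, P(X=1) = 5/11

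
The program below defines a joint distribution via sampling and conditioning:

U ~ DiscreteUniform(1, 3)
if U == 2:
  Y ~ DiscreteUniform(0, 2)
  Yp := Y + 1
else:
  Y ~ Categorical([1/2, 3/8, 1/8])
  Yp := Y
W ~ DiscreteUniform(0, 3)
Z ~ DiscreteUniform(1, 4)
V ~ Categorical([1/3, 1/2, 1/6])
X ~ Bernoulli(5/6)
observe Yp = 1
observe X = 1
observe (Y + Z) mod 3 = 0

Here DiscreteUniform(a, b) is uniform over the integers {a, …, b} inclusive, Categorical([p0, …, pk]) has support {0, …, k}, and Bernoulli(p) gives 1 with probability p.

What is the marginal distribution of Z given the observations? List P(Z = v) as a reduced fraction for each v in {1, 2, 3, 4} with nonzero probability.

P(Z=2) = 9/13, P(Z=3) = 4/13

Enumerate traces; 36 have nonzero weight after conditioning:
  (U=1, Y=1, W=0, Z=2, V=0, X=1) weight 5/2304
  (U=1, Y=1, W=0, Z=2, V=1, X=1) weight 5/1536
  (U=1, Y=1, W=0, Z=2, V=2, X=1) weight 5/4608
  (U=1, Y=1, W=1, Z=2, V=0, X=1) weight 5/2304
  (U=1, Y=1, W=1, Z=2, V=1, X=1) weight 5/1536
  (U=1, Y=1, W=1, Z=2, V=2, X=1) weight 5/4608
  (U=1, Y=1, W=2, Z=2, V=0, X=1) weight 5/2304
  (U=1, Y=1, W=2, Z=2, V=1, X=1) weight 5/1536
  (U=2, Y=0, W=0, Z=3, V=0, X=1) weight 5/2592
  … 27 more
Group by Z:
  weight(Z=2) = 5/96
  weight(Z=3) = 5/216
Total weight = 5/96 + 5/216 = 65/864
P(Z=2 | obs) = 5/96 / 65/864 = 9/13
P(Z=3 | obs) = 5/216 / 65/864 = 4/13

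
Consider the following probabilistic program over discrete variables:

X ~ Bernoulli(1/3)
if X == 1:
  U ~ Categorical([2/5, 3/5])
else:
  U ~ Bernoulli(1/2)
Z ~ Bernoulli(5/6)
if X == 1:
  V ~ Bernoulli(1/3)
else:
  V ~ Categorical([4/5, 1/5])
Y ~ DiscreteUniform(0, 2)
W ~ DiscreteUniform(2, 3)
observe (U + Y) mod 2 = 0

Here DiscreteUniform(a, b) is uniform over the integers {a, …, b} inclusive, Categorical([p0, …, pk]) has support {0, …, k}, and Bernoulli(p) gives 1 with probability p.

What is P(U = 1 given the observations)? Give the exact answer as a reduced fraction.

P(U = 1 | obs) = 4/11

Enumerate traces; 48 have nonzero weight after conditioning:
  (X=0, U=0, Z=0, V=0, Y=0, W=2) weight 1/135
  (X=0, U=0, Z=0, V=0, Y=0, W=3) weight 1/135
  (X=0, U=0, Z=0, V=0, Y=2, W=2) weight 1/135
  (X=0, U=0, Z=0, V=0, Y=2, W=3) weight 1/135
  (X=0, U=0, Z=0, V=1, Y=0, W=2) weight 1/540
  (X=0, U=0, Z=0, V=1, Y=0, W=3) weight 1/540
  (X=0, U=0, Z=0, V=1, Y=2, W=2) weight 1/540
  (X=0, U=0, Z=0, V=1, Y=2, W=3) weight 1/540
  (X=0, U=1, Z=0, V=0, Y=1, W=2) weight 1/135
  … 39 more
Group by U:
  weight(U=0) = 14/45
  weight(U=1) = 8/45
Total weight = 14/45 + 8/45 = 22/45
P(U=0 | obs) = 14/45 / 22/45 = 7/11
P(U=1 | obs) = 8/45 / 22/45 = 4/11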